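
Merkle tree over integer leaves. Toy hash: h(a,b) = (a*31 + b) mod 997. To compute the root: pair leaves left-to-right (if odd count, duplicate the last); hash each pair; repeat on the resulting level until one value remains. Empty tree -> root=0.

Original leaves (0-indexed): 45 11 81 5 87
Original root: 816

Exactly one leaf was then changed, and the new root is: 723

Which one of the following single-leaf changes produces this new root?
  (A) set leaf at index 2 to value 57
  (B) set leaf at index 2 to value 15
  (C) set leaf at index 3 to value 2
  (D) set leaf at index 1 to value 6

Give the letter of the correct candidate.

Original leaves: [45, 11, 81, 5, 87]
Target new root: 723
Try each candidate change and compute the resulting root:
Candidate A: set leaf[2] = 57 -> leaves = [45, 11, 57, 5, 87]
  L0: [45, 11, 57, 5, 87]
  L1: h(45,11)=(45*31+11)%997=409 h(57,5)=(57*31+5)%997=775 h(87,87)=(87*31+87)%997=790 -> [409, 775, 790]
  L2: h(409,775)=(409*31+775)%997=493 h(790,790)=(790*31+790)%997=355 -> [493, 355]
  L3: h(493,355)=(493*31+355)%997=683 -> [683]
  root = 683 != target 723
Candidate B: set leaf[2] = 15 -> leaves = [45, 11, 15, 5, 87]
  L0: [45, 11, 15, 5, 87]
  L1: h(45,11)=(45*31+11)%997=409 h(15,5)=(15*31+5)%997=470 h(87,87)=(87*31+87)%997=790 -> [409, 470, 790]
  L2: h(409,470)=(409*31+470)%997=188 h(790,790)=(790*31+790)%997=355 -> [188, 355]
  L3: h(188,355)=(188*31+355)%997=201 -> [201]
  root = 201 != target 723
Candidate C: set leaf[3] = 2 -> leaves = [45, 11, 81, 2, 87]
  L0: [45, 11, 81, 2, 87]
  L1: h(45,11)=(45*31+11)%997=409 h(81,2)=(81*31+2)%997=519 h(87,87)=(87*31+87)%997=790 -> [409, 519, 790]
  L2: h(409,519)=(409*31+519)%997=237 h(790,790)=(790*31+790)%997=355 -> [237, 355]
  L3: h(237,355)=(237*31+355)%997=723 -> [723]
  root = 723 == target 723  ** MATCH **
Candidate D: set leaf[1] = 6 -> leaves = [45, 6, 81, 5, 87]
  L0: [45, 6, 81, 5, 87]
  L1: h(45,6)=(45*31+6)%997=404 h(81,5)=(81*31+5)%997=522 h(87,87)=(87*31+87)%997=790 -> [404, 522, 790]
  L2: h(404,522)=(404*31+522)%997=85 h(790,790)=(790*31+790)%997=355 -> [85, 355]
  L3: h(85,355)=(85*31+355)%997=996 -> [996]
  root = 996 != target 723
Candidate C produces the target root.

Answer: C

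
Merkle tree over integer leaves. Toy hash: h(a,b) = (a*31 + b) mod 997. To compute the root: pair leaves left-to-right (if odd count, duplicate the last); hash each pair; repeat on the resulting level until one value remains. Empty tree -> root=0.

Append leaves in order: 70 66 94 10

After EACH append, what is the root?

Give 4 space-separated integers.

After append 70 (leaves=[70]):
  L0: [70]
  root=70
After append 66 (leaves=[70, 66]):
  L0: [70, 66]
  L1: h(70,66)=(70*31+66)%997=242 -> [242]
  root=242
After append 94 (leaves=[70, 66, 94]):
  L0: [70, 66, 94]
  L1: h(70,66)=(70*31+66)%997=242 h(94,94)=(94*31+94)%997=17 -> [242, 17]
  L2: h(242,17)=(242*31+17)%997=540 -> [540]
  root=540
After append 10 (leaves=[70, 66, 94, 10]):
  L0: [70, 66, 94, 10]
  L1: h(70,66)=(70*31+66)%997=242 h(94,10)=(94*31+10)%997=930 -> [242, 930]
  L2: h(242,930)=(242*31+930)%997=456 -> [456]
  root=456

Answer: 70 242 540 456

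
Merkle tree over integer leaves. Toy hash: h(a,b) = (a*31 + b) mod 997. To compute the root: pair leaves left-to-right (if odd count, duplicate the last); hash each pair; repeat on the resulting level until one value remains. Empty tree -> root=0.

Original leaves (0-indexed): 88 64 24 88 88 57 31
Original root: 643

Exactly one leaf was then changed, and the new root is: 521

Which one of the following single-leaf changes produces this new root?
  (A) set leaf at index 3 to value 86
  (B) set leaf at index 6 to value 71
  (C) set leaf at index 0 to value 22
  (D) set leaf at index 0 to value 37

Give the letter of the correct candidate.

Original leaves: [88, 64, 24, 88, 88, 57, 31]
Target new root: 521
Try each candidate change and compute the resulting root:
Candidate A: set leaf[3] = 86 -> leaves = [88, 64, 24, 86, 88, 57, 31]
  L0: [88, 64, 24, 86, 88, 57, 31]
  L1: h(88,64)=(88*31+64)%997=798 h(24,86)=(24*31+86)%997=830 h(88,57)=(88*31+57)%997=791 h(31,31)=(31*31+31)%997=992 -> [798, 830, 791, 992]
  L2: h(798,830)=(798*31+830)%997=643 h(791,992)=(791*31+992)%997=588 -> [643, 588]
  L3: h(643,588)=(643*31+588)%997=581 -> [581]
  root = 581 != target 521
Candidate B: set leaf[6] = 71 -> leaves = [88, 64, 24, 88, 88, 57, 71]
  L0: [88, 64, 24, 88, 88, 57, 71]
  L1: h(88,64)=(88*31+64)%997=798 h(24,88)=(24*31+88)%997=832 h(88,57)=(88*31+57)%997=791 h(71,71)=(71*31+71)%997=278 -> [798, 832, 791, 278]
  L2: h(798,832)=(798*31+832)%997=645 h(791,278)=(791*31+278)%997=871 -> [645, 871]
  L3: h(645,871)=(645*31+871)%997=926 -> [926]
  root = 926 != target 521
Candidate C: set leaf[0] = 22 -> leaves = [22, 64, 24, 88, 88, 57, 31]
  L0: [22, 64, 24, 88, 88, 57, 31]
  L1: h(22,64)=(22*31+64)%997=746 h(24,88)=(24*31+88)%997=832 h(88,57)=(88*31+57)%997=791 h(31,31)=(31*31+31)%997=992 -> [746, 832, 791, 992]
  L2: h(746,832)=(746*31+832)%997=30 h(791,992)=(791*31+992)%997=588 -> [30, 588]
  L3: h(30,588)=(30*31+588)%997=521 -> [521]
  root = 521 == target 521  ** MATCH **
Candidate D: set leaf[0] = 37 -> leaves = [37, 64, 24, 88, 88, 57, 31]
  L0: [37, 64, 24, 88, 88, 57, 31]
  L1: h(37,64)=(37*31+64)%997=214 h(24,88)=(24*31+88)%997=832 h(88,57)=(88*31+57)%997=791 h(31,31)=(31*31+31)%997=992 -> [214, 832, 791, 992]
  L2: h(214,832)=(214*31+832)%997=487 h(791,992)=(791*31+992)%997=588 -> [487, 588]
  L3: h(487,588)=(487*31+588)%997=730 -> [730]
  root = 730 != target 521
Candidate C produces the target root.

Answer: C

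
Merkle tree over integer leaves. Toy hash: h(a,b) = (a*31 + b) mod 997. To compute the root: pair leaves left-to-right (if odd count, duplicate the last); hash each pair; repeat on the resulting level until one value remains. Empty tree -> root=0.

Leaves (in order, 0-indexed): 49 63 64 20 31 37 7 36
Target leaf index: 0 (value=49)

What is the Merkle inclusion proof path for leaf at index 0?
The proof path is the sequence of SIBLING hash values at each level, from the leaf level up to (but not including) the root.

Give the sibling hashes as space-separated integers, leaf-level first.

L0 (leaves): [49, 63, 64, 20, 31, 37, 7, 36], target index=0
L1: h(49,63)=(49*31+63)%997=585 [pair 0] h(64,20)=(64*31+20)%997=10 [pair 1] h(31,37)=(31*31+37)%997=1 [pair 2] h(7,36)=(7*31+36)%997=253 [pair 3] -> [585, 10, 1, 253]
  Sibling for proof at L0: 63
L2: h(585,10)=(585*31+10)%997=199 [pair 0] h(1,253)=(1*31+253)%997=284 [pair 1] -> [199, 284]
  Sibling for proof at L1: 10
L3: h(199,284)=(199*31+284)%997=471 [pair 0] -> [471]
  Sibling for proof at L2: 284
Root: 471
Proof path (sibling hashes from leaf to root): [63, 10, 284]

Answer: 63 10 284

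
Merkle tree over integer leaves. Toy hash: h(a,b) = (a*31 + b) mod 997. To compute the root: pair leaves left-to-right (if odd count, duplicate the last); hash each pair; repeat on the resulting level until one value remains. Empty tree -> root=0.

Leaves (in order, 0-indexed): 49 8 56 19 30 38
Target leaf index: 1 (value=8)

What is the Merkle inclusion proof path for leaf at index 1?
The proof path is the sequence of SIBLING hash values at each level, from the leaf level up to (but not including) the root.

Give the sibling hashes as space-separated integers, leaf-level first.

L0 (leaves): [49, 8, 56, 19, 30, 38], target index=1
L1: h(49,8)=(49*31+8)%997=530 [pair 0] h(56,19)=(56*31+19)%997=758 [pair 1] h(30,38)=(30*31+38)%997=968 [pair 2] -> [530, 758, 968]
  Sibling for proof at L0: 49
L2: h(530,758)=(530*31+758)%997=239 [pair 0] h(968,968)=(968*31+968)%997=69 [pair 1] -> [239, 69]
  Sibling for proof at L1: 758
L3: h(239,69)=(239*31+69)%997=499 [pair 0] -> [499]
  Sibling for proof at L2: 69
Root: 499
Proof path (sibling hashes from leaf to root): [49, 758, 69]

Answer: 49 758 69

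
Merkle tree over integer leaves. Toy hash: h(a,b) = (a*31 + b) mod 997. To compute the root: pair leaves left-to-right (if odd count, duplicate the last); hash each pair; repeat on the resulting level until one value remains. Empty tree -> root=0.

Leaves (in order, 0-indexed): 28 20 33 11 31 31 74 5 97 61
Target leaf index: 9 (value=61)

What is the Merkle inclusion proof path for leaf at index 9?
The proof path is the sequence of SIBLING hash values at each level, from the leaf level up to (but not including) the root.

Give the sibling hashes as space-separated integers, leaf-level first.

Answer: 97 77 470 236

Derivation:
L0 (leaves): [28, 20, 33, 11, 31, 31, 74, 5, 97, 61], target index=9
L1: h(28,20)=(28*31+20)%997=888 [pair 0] h(33,11)=(33*31+11)%997=37 [pair 1] h(31,31)=(31*31+31)%997=992 [pair 2] h(74,5)=(74*31+5)%997=305 [pair 3] h(97,61)=(97*31+61)%997=77 [pair 4] -> [888, 37, 992, 305, 77]
  Sibling for proof at L0: 97
L2: h(888,37)=(888*31+37)%997=646 [pair 0] h(992,305)=(992*31+305)%997=150 [pair 1] h(77,77)=(77*31+77)%997=470 [pair 2] -> [646, 150, 470]
  Sibling for proof at L1: 77
L3: h(646,150)=(646*31+150)%997=236 [pair 0] h(470,470)=(470*31+470)%997=85 [pair 1] -> [236, 85]
  Sibling for proof at L2: 470
L4: h(236,85)=(236*31+85)%997=422 [pair 0] -> [422]
  Sibling for proof at L3: 236
Root: 422
Proof path (sibling hashes from leaf to root): [97, 77, 470, 236]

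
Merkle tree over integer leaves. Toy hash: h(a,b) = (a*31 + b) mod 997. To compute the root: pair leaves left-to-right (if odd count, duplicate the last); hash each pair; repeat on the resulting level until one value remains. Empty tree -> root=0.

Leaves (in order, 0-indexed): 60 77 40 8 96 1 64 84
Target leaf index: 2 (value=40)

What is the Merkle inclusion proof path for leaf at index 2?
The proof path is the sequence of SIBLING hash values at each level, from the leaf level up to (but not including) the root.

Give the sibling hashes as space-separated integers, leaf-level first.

L0 (leaves): [60, 77, 40, 8, 96, 1, 64, 84], target index=2
L1: h(60,77)=(60*31+77)%997=940 [pair 0] h(40,8)=(40*31+8)%997=251 [pair 1] h(96,1)=(96*31+1)%997=983 [pair 2] h(64,84)=(64*31+84)%997=74 [pair 3] -> [940, 251, 983, 74]
  Sibling for proof at L0: 8
L2: h(940,251)=(940*31+251)%997=478 [pair 0] h(983,74)=(983*31+74)%997=637 [pair 1] -> [478, 637]
  Sibling for proof at L1: 940
L3: h(478,637)=(478*31+637)%997=500 [pair 0] -> [500]
  Sibling for proof at L2: 637
Root: 500
Proof path (sibling hashes from leaf to root): [8, 940, 637]

Answer: 8 940 637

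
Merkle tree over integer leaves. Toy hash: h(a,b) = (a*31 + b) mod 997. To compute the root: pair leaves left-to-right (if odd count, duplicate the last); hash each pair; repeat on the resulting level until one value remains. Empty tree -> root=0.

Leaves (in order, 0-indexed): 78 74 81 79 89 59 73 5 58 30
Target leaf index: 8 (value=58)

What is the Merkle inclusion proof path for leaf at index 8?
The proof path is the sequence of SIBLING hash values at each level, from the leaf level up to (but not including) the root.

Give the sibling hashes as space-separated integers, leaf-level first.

L0 (leaves): [78, 74, 81, 79, 89, 59, 73, 5, 58, 30], target index=8
L1: h(78,74)=(78*31+74)%997=498 [pair 0] h(81,79)=(81*31+79)%997=596 [pair 1] h(89,59)=(89*31+59)%997=824 [pair 2] h(73,5)=(73*31+5)%997=274 [pair 3] h(58,30)=(58*31+30)%997=831 [pair 4] -> [498, 596, 824, 274, 831]
  Sibling for proof at L0: 30
L2: h(498,596)=(498*31+596)%997=82 [pair 0] h(824,274)=(824*31+274)%997=893 [pair 1] h(831,831)=(831*31+831)%997=670 [pair 2] -> [82, 893, 670]
  Sibling for proof at L1: 831
L3: h(82,893)=(82*31+893)%997=444 [pair 0] h(670,670)=(670*31+670)%997=503 [pair 1] -> [444, 503]
  Sibling for proof at L2: 670
L4: h(444,503)=(444*31+503)%997=309 [pair 0] -> [309]
  Sibling for proof at L3: 444
Root: 309
Proof path (sibling hashes from leaf to root): [30, 831, 670, 444]

Answer: 30 831 670 444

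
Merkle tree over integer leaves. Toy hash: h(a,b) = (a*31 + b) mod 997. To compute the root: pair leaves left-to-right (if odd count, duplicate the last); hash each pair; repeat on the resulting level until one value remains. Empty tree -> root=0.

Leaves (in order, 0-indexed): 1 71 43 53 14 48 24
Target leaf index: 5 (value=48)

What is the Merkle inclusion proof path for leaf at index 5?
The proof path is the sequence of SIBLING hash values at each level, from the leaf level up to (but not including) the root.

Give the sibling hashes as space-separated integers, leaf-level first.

Answer: 14 768 560

Derivation:
L0 (leaves): [1, 71, 43, 53, 14, 48, 24], target index=5
L1: h(1,71)=(1*31+71)%997=102 [pair 0] h(43,53)=(43*31+53)%997=389 [pair 1] h(14,48)=(14*31+48)%997=482 [pair 2] h(24,24)=(24*31+24)%997=768 [pair 3] -> [102, 389, 482, 768]
  Sibling for proof at L0: 14
L2: h(102,389)=(102*31+389)%997=560 [pair 0] h(482,768)=(482*31+768)%997=755 [pair 1] -> [560, 755]
  Sibling for proof at L1: 768
L3: h(560,755)=(560*31+755)%997=169 [pair 0] -> [169]
  Sibling for proof at L2: 560
Root: 169
Proof path (sibling hashes from leaf to root): [14, 768, 560]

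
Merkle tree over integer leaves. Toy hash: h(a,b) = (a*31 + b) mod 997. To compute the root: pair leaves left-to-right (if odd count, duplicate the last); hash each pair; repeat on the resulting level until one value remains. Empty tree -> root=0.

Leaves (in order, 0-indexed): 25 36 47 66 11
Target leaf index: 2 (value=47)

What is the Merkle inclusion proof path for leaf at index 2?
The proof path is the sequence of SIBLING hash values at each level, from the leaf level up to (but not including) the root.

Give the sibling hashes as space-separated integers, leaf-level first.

L0 (leaves): [25, 36, 47, 66, 11], target index=2
L1: h(25,36)=(25*31+36)%997=811 [pair 0] h(47,66)=(47*31+66)%997=526 [pair 1] h(11,11)=(11*31+11)%997=352 [pair 2] -> [811, 526, 352]
  Sibling for proof at L0: 66
L2: h(811,526)=(811*31+526)%997=742 [pair 0] h(352,352)=(352*31+352)%997=297 [pair 1] -> [742, 297]
  Sibling for proof at L1: 811
L3: h(742,297)=(742*31+297)%997=368 [pair 0] -> [368]
  Sibling for proof at L2: 297
Root: 368
Proof path (sibling hashes from leaf to root): [66, 811, 297]

Answer: 66 811 297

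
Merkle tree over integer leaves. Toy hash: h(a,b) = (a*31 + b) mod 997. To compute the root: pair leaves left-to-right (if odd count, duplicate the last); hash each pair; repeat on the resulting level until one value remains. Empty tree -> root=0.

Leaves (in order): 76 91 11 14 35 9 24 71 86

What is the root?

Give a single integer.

L0: [76, 91, 11, 14, 35, 9, 24, 71, 86]
L1: h(76,91)=(76*31+91)%997=453 h(11,14)=(11*31+14)%997=355 h(35,9)=(35*31+9)%997=97 h(24,71)=(24*31+71)%997=815 h(86,86)=(86*31+86)%997=758 -> [453, 355, 97, 815, 758]
L2: h(453,355)=(453*31+355)%997=440 h(97,815)=(97*31+815)%997=831 h(758,758)=(758*31+758)%997=328 -> [440, 831, 328]
L3: h(440,831)=(440*31+831)%997=513 h(328,328)=(328*31+328)%997=526 -> [513, 526]
L4: h(513,526)=(513*31+526)%997=477 -> [477]

Answer: 477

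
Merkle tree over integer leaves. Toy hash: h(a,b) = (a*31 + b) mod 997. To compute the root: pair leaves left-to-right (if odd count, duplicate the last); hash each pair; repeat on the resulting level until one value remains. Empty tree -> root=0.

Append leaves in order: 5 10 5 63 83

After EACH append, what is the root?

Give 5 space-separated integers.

After append 5 (leaves=[5]):
  L0: [5]
  root=5
After append 10 (leaves=[5, 10]):
  L0: [5, 10]
  L1: h(5,10)=(5*31+10)%997=165 -> [165]
  root=165
After append 5 (leaves=[5, 10, 5]):
  L0: [5, 10, 5]
  L1: h(5,10)=(5*31+10)%997=165 h(5,5)=(5*31+5)%997=160 -> [165, 160]
  L2: h(165,160)=(165*31+160)%997=290 -> [290]
  root=290
After append 63 (leaves=[5, 10, 5, 63]):
  L0: [5, 10, 5, 63]
  L1: h(5,10)=(5*31+10)%997=165 h(5,63)=(5*31+63)%997=218 -> [165, 218]
  L2: h(165,218)=(165*31+218)%997=348 -> [348]
  root=348
After append 83 (leaves=[5, 10, 5, 63, 83]):
  L0: [5, 10, 5, 63, 83]
  L1: h(5,10)=(5*31+10)%997=165 h(5,63)=(5*31+63)%997=218 h(83,83)=(83*31+83)%997=662 -> [165, 218, 662]
  L2: h(165,218)=(165*31+218)%997=348 h(662,662)=(662*31+662)%997=247 -> [348, 247]
  L3: h(348,247)=(348*31+247)%997=68 -> [68]
  root=68

Answer: 5 165 290 348 68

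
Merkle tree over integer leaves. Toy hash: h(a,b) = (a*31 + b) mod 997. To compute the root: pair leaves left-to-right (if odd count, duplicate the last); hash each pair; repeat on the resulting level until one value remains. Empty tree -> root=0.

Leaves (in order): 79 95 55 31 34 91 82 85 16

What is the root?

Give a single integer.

L0: [79, 95, 55, 31, 34, 91, 82, 85, 16]
L1: h(79,95)=(79*31+95)%997=550 h(55,31)=(55*31+31)%997=739 h(34,91)=(34*31+91)%997=148 h(82,85)=(82*31+85)%997=633 h(16,16)=(16*31+16)%997=512 -> [550, 739, 148, 633, 512]
L2: h(550,739)=(550*31+739)%997=840 h(148,633)=(148*31+633)%997=236 h(512,512)=(512*31+512)%997=432 -> [840, 236, 432]
L3: h(840,236)=(840*31+236)%997=354 h(432,432)=(432*31+432)%997=863 -> [354, 863]
L4: h(354,863)=(354*31+863)%997=870 -> [870]

Answer: 870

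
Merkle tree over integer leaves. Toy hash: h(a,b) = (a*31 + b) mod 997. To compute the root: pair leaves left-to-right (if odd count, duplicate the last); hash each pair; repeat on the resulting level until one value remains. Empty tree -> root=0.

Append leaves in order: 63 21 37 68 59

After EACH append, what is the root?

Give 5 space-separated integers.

Answer: 63 977 564 595 98

Derivation:
After append 63 (leaves=[63]):
  L0: [63]
  root=63
After append 21 (leaves=[63, 21]):
  L0: [63, 21]
  L1: h(63,21)=(63*31+21)%997=977 -> [977]
  root=977
After append 37 (leaves=[63, 21, 37]):
  L0: [63, 21, 37]
  L1: h(63,21)=(63*31+21)%997=977 h(37,37)=(37*31+37)%997=187 -> [977, 187]
  L2: h(977,187)=(977*31+187)%997=564 -> [564]
  root=564
After append 68 (leaves=[63, 21, 37, 68]):
  L0: [63, 21, 37, 68]
  L1: h(63,21)=(63*31+21)%997=977 h(37,68)=(37*31+68)%997=218 -> [977, 218]
  L2: h(977,218)=(977*31+218)%997=595 -> [595]
  root=595
After append 59 (leaves=[63, 21, 37, 68, 59]):
  L0: [63, 21, 37, 68, 59]
  L1: h(63,21)=(63*31+21)%997=977 h(37,68)=(37*31+68)%997=218 h(59,59)=(59*31+59)%997=891 -> [977, 218, 891]
  L2: h(977,218)=(977*31+218)%997=595 h(891,891)=(891*31+891)%997=596 -> [595, 596]
  L3: h(595,596)=(595*31+596)%997=98 -> [98]
  root=98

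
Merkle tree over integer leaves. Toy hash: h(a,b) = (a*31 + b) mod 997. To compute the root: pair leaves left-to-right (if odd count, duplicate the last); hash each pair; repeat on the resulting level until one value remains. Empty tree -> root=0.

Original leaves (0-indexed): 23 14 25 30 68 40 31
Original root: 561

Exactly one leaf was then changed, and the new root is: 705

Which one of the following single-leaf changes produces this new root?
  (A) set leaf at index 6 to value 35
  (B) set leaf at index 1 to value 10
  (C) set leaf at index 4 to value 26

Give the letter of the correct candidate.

Answer: B

Derivation:
Original leaves: [23, 14, 25, 30, 68, 40, 31]
Target new root: 705
Try each candidate change and compute the resulting root:
Candidate A: set leaf[6] = 35 -> leaves = [23, 14, 25, 30, 68, 40, 35]
  L0: [23, 14, 25, 30, 68, 40, 35]
  L1: h(23,14)=(23*31+14)%997=727 h(25,30)=(25*31+30)%997=805 h(68,40)=(68*31+40)%997=154 h(35,35)=(35*31+35)%997=123 -> [727, 805, 154, 123]
  L2: h(727,805)=(727*31+805)%997=411 h(154,123)=(154*31+123)%997=909 -> [411, 909]
  L3: h(411,909)=(411*31+909)%997=689 -> [689]
  root = 689 != target 705
Candidate B: set leaf[1] = 10 -> leaves = [23, 10, 25, 30, 68, 40, 31]
  L0: [23, 10, 25, 30, 68, 40, 31]
  L1: h(23,10)=(23*31+10)%997=723 h(25,30)=(25*31+30)%997=805 h(68,40)=(68*31+40)%997=154 h(31,31)=(31*31+31)%997=992 -> [723, 805, 154, 992]
  L2: h(723,805)=(723*31+805)%997=287 h(154,992)=(154*31+992)%997=781 -> [287, 781]
  L3: h(287,781)=(287*31+781)%997=705 -> [705]
  root = 705 == target 705  ** MATCH **
Candidate C: set leaf[4] = 26 -> leaves = [23, 14, 25, 30, 26, 40, 31]
  L0: [23, 14, 25, 30, 26, 40, 31]
  L1: h(23,14)=(23*31+14)%997=727 h(25,30)=(25*31+30)%997=805 h(26,40)=(26*31+40)%997=846 h(31,31)=(31*31+31)%997=992 -> [727, 805, 846, 992]
  L2: h(727,805)=(727*31+805)%997=411 h(846,992)=(846*31+992)%997=299 -> [411, 299]
  L3: h(411,299)=(411*31+299)%997=79 -> [79]
  root = 79 != target 705
Candidate B produces the target root.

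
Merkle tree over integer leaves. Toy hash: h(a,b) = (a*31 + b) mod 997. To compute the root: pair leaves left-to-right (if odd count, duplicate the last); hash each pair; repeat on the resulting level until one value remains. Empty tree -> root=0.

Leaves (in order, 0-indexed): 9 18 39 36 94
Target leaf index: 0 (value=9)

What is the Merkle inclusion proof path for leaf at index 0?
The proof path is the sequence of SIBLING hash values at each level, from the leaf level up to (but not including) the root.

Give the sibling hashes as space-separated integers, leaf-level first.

Answer: 18 248 544

Derivation:
L0 (leaves): [9, 18, 39, 36, 94], target index=0
L1: h(9,18)=(9*31+18)%997=297 [pair 0] h(39,36)=(39*31+36)%997=248 [pair 1] h(94,94)=(94*31+94)%997=17 [pair 2] -> [297, 248, 17]
  Sibling for proof at L0: 18
L2: h(297,248)=(297*31+248)%997=482 [pair 0] h(17,17)=(17*31+17)%997=544 [pair 1] -> [482, 544]
  Sibling for proof at L1: 248
L3: h(482,544)=(482*31+544)%997=531 [pair 0] -> [531]
  Sibling for proof at L2: 544
Root: 531
Proof path (sibling hashes from leaf to root): [18, 248, 544]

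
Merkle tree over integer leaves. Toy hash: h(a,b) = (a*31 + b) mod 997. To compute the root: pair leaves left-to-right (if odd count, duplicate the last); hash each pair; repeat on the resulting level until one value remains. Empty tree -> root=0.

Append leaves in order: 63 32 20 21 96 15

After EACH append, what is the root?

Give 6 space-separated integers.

After append 63 (leaves=[63]):
  L0: [63]
  root=63
After append 32 (leaves=[63, 32]):
  L0: [63, 32]
  L1: h(63,32)=(63*31+32)%997=988 -> [988]
  root=988
After append 20 (leaves=[63, 32, 20]):
  L0: [63, 32, 20]
  L1: h(63,32)=(63*31+32)%997=988 h(20,20)=(20*31+20)%997=640 -> [988, 640]
  L2: h(988,640)=(988*31+640)%997=361 -> [361]
  root=361
After append 21 (leaves=[63, 32, 20, 21]):
  L0: [63, 32, 20, 21]
  L1: h(63,32)=(63*31+32)%997=988 h(20,21)=(20*31+21)%997=641 -> [988, 641]
  L2: h(988,641)=(988*31+641)%997=362 -> [362]
  root=362
After append 96 (leaves=[63, 32, 20, 21, 96]):
  L0: [63, 32, 20, 21, 96]
  L1: h(63,32)=(63*31+32)%997=988 h(20,21)=(20*31+21)%997=641 h(96,96)=(96*31+96)%997=81 -> [988, 641, 81]
  L2: h(988,641)=(988*31+641)%997=362 h(81,81)=(81*31+81)%997=598 -> [362, 598]
  L3: h(362,598)=(362*31+598)%997=853 -> [853]
  root=853
After append 15 (leaves=[63, 32, 20, 21, 96, 15]):
  L0: [63, 32, 20, 21, 96, 15]
  L1: h(63,32)=(63*31+32)%997=988 h(20,21)=(20*31+21)%997=641 h(96,15)=(96*31+15)%997=0 -> [988, 641, 0]
  L2: h(988,641)=(988*31+641)%997=362 h(0,0)=(0*31+0)%997=0 -> [362, 0]
  L3: h(362,0)=(362*31+0)%997=255 -> [255]
  root=255

Answer: 63 988 361 362 853 255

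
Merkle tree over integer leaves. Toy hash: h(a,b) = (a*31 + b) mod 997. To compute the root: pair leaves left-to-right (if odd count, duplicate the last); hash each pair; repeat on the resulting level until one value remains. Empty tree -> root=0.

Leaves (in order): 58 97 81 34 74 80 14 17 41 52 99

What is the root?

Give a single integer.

Answer: 268

Derivation:
L0: [58, 97, 81, 34, 74, 80, 14, 17, 41, 52, 99]
L1: h(58,97)=(58*31+97)%997=898 h(81,34)=(81*31+34)%997=551 h(74,80)=(74*31+80)%997=380 h(14,17)=(14*31+17)%997=451 h(41,52)=(41*31+52)%997=326 h(99,99)=(99*31+99)%997=177 -> [898, 551, 380, 451, 326, 177]
L2: h(898,551)=(898*31+551)%997=473 h(380,451)=(380*31+451)%997=267 h(326,177)=(326*31+177)%997=313 -> [473, 267, 313]
L3: h(473,267)=(473*31+267)%997=972 h(313,313)=(313*31+313)%997=46 -> [972, 46]
L4: h(972,46)=(972*31+46)%997=268 -> [268]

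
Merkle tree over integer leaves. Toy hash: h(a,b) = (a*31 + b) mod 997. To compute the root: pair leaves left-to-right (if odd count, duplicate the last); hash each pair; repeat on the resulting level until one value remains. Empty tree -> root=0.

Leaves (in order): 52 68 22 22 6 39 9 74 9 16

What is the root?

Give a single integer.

L0: [52, 68, 22, 22, 6, 39, 9, 74, 9, 16]
L1: h(52,68)=(52*31+68)%997=683 h(22,22)=(22*31+22)%997=704 h(6,39)=(6*31+39)%997=225 h(9,74)=(9*31+74)%997=353 h(9,16)=(9*31+16)%997=295 -> [683, 704, 225, 353, 295]
L2: h(683,704)=(683*31+704)%997=940 h(225,353)=(225*31+353)%997=349 h(295,295)=(295*31+295)%997=467 -> [940, 349, 467]
L3: h(940,349)=(940*31+349)%997=576 h(467,467)=(467*31+467)%997=986 -> [576, 986]
L4: h(576,986)=(576*31+986)%997=896 -> [896]

Answer: 896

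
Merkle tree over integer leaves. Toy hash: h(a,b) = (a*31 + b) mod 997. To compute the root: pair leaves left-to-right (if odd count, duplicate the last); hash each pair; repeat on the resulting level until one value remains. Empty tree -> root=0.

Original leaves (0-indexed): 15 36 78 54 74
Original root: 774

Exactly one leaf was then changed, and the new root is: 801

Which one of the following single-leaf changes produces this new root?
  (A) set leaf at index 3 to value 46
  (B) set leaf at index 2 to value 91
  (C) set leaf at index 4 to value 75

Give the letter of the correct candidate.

Answer: C

Derivation:
Original leaves: [15, 36, 78, 54, 74]
Target new root: 801
Try each candidate change and compute the resulting root:
Candidate A: set leaf[3] = 46 -> leaves = [15, 36, 78, 46, 74]
  L0: [15, 36, 78, 46, 74]
  L1: h(15,36)=(15*31+36)%997=501 h(78,46)=(78*31+46)%997=470 h(74,74)=(74*31+74)%997=374 -> [501, 470, 374]
  L2: h(501,470)=(501*31+470)%997=49 h(374,374)=(374*31+374)%997=4 -> [49, 4]
  L3: h(49,4)=(49*31+4)%997=526 -> [526]
  root = 526 != target 801
Candidate B: set leaf[2] = 91 -> leaves = [15, 36, 91, 54, 74]
  L0: [15, 36, 91, 54, 74]
  L1: h(15,36)=(15*31+36)%997=501 h(91,54)=(91*31+54)%997=881 h(74,74)=(74*31+74)%997=374 -> [501, 881, 374]
  L2: h(501,881)=(501*31+881)%997=460 h(374,374)=(374*31+374)%997=4 -> [460, 4]
  L3: h(460,4)=(460*31+4)%997=306 -> [306]
  root = 306 != target 801
Candidate C: set leaf[4] = 75 -> leaves = [15, 36, 78, 54, 75]
  L0: [15, 36, 78, 54, 75]
  L1: h(15,36)=(15*31+36)%997=501 h(78,54)=(78*31+54)%997=478 h(75,75)=(75*31+75)%997=406 -> [501, 478, 406]
  L2: h(501,478)=(501*31+478)%997=57 h(406,406)=(406*31+406)%997=31 -> [57, 31]
  L3: h(57,31)=(57*31+31)%997=801 -> [801]
  root = 801 == target 801  ** MATCH **
Candidate C produces the target root.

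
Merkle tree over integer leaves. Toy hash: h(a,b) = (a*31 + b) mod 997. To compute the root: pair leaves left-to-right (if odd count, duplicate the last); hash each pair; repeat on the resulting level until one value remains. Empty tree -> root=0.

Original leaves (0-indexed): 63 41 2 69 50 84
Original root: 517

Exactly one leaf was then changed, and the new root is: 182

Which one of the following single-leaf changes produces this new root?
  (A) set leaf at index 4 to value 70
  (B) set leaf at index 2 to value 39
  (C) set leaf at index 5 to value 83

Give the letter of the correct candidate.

Answer: B

Derivation:
Original leaves: [63, 41, 2, 69, 50, 84]
Target new root: 182
Try each candidate change and compute the resulting root:
Candidate A: set leaf[4] = 70 -> leaves = [63, 41, 2, 69, 70, 84]
  L0: [63, 41, 2, 69, 70, 84]
  L1: h(63,41)=(63*31+41)%997=0 h(2,69)=(2*31+69)%997=131 h(70,84)=(70*31+84)%997=260 -> [0, 131, 260]
  L2: h(0,131)=(0*31+131)%997=131 h(260,260)=(260*31+260)%997=344 -> [131, 344]
  L3: h(131,344)=(131*31+344)%997=417 -> [417]
  root = 417 != target 182
Candidate B: set leaf[2] = 39 -> leaves = [63, 41, 39, 69, 50, 84]
  L0: [63, 41, 39, 69, 50, 84]
  L1: h(63,41)=(63*31+41)%997=0 h(39,69)=(39*31+69)%997=281 h(50,84)=(50*31+84)%997=637 -> [0, 281, 637]
  L2: h(0,281)=(0*31+281)%997=281 h(637,637)=(637*31+637)%997=444 -> [281, 444]
  L3: h(281,444)=(281*31+444)%997=182 -> [182]
  root = 182 == target 182  ** MATCH **
Candidate C: set leaf[5] = 83 -> leaves = [63, 41, 2, 69, 50, 83]
  L0: [63, 41, 2, 69, 50, 83]
  L1: h(63,41)=(63*31+41)%997=0 h(2,69)=(2*31+69)%997=131 h(50,83)=(50*31+83)%997=636 -> [0, 131, 636]
  L2: h(0,131)=(0*31+131)%997=131 h(636,636)=(636*31+636)%997=412 -> [131, 412]
  L3: h(131,412)=(131*31+412)%997=485 -> [485]
  root = 485 != target 182
Candidate B produces the target root.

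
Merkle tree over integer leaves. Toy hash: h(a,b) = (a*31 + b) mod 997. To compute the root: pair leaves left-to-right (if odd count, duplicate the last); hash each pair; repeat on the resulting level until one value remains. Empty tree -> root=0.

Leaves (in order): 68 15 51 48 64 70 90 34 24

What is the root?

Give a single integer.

Answer: 221

Derivation:
L0: [68, 15, 51, 48, 64, 70, 90, 34, 24]
L1: h(68,15)=(68*31+15)%997=129 h(51,48)=(51*31+48)%997=632 h(64,70)=(64*31+70)%997=60 h(90,34)=(90*31+34)%997=830 h(24,24)=(24*31+24)%997=768 -> [129, 632, 60, 830, 768]
L2: h(129,632)=(129*31+632)%997=643 h(60,830)=(60*31+830)%997=696 h(768,768)=(768*31+768)%997=648 -> [643, 696, 648]
L3: h(643,696)=(643*31+696)%997=689 h(648,648)=(648*31+648)%997=796 -> [689, 796]
L4: h(689,796)=(689*31+796)%997=221 -> [221]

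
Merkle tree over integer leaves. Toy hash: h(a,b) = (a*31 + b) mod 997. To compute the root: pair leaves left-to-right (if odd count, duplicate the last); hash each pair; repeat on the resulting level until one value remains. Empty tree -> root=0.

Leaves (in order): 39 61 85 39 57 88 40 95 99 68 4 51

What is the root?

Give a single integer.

L0: [39, 61, 85, 39, 57, 88, 40, 95, 99, 68, 4, 51]
L1: h(39,61)=(39*31+61)%997=273 h(85,39)=(85*31+39)%997=680 h(57,88)=(57*31+88)%997=858 h(40,95)=(40*31+95)%997=338 h(99,68)=(99*31+68)%997=146 h(4,51)=(4*31+51)%997=175 -> [273, 680, 858, 338, 146, 175]
L2: h(273,680)=(273*31+680)%997=170 h(858,338)=(858*31+338)%997=17 h(146,175)=(146*31+175)%997=713 -> [170, 17, 713]
L3: h(170,17)=(170*31+17)%997=302 h(713,713)=(713*31+713)%997=882 -> [302, 882]
L4: h(302,882)=(302*31+882)%997=274 -> [274]

Answer: 274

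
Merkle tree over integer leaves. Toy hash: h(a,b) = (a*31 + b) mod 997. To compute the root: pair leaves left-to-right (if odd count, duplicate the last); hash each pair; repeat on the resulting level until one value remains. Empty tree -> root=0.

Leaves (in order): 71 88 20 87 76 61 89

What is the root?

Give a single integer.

Answer: 339

Derivation:
L0: [71, 88, 20, 87, 76, 61, 89]
L1: h(71,88)=(71*31+88)%997=295 h(20,87)=(20*31+87)%997=707 h(76,61)=(76*31+61)%997=423 h(89,89)=(89*31+89)%997=854 -> [295, 707, 423, 854]
L2: h(295,707)=(295*31+707)%997=879 h(423,854)=(423*31+854)%997=9 -> [879, 9]
L3: h(879,9)=(879*31+9)%997=339 -> [339]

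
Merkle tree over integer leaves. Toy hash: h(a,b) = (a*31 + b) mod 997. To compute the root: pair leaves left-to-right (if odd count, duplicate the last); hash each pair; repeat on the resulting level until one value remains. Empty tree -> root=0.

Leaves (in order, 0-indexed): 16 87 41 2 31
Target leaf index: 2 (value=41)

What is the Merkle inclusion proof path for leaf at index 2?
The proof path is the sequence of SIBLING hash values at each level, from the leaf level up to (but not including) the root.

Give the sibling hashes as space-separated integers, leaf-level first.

L0 (leaves): [16, 87, 41, 2, 31], target index=2
L1: h(16,87)=(16*31+87)%997=583 [pair 0] h(41,2)=(41*31+2)%997=276 [pair 1] h(31,31)=(31*31+31)%997=992 [pair 2] -> [583, 276, 992]
  Sibling for proof at L0: 2
L2: h(583,276)=(583*31+276)%997=403 [pair 0] h(992,992)=(992*31+992)%997=837 [pair 1] -> [403, 837]
  Sibling for proof at L1: 583
L3: h(403,837)=(403*31+837)%997=369 [pair 0] -> [369]
  Sibling for proof at L2: 837
Root: 369
Proof path (sibling hashes from leaf to root): [2, 583, 837]

Answer: 2 583 837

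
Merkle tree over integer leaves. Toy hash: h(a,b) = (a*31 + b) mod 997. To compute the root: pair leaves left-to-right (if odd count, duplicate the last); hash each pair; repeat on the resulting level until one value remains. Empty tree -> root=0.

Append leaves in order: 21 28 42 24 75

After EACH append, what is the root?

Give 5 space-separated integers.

Answer: 21 679 459 441 741

Derivation:
After append 21 (leaves=[21]):
  L0: [21]
  root=21
After append 28 (leaves=[21, 28]):
  L0: [21, 28]
  L1: h(21,28)=(21*31+28)%997=679 -> [679]
  root=679
After append 42 (leaves=[21, 28, 42]):
  L0: [21, 28, 42]
  L1: h(21,28)=(21*31+28)%997=679 h(42,42)=(42*31+42)%997=347 -> [679, 347]
  L2: h(679,347)=(679*31+347)%997=459 -> [459]
  root=459
After append 24 (leaves=[21, 28, 42, 24]):
  L0: [21, 28, 42, 24]
  L1: h(21,28)=(21*31+28)%997=679 h(42,24)=(42*31+24)%997=329 -> [679, 329]
  L2: h(679,329)=(679*31+329)%997=441 -> [441]
  root=441
After append 75 (leaves=[21, 28, 42, 24, 75]):
  L0: [21, 28, 42, 24, 75]
  L1: h(21,28)=(21*31+28)%997=679 h(42,24)=(42*31+24)%997=329 h(75,75)=(75*31+75)%997=406 -> [679, 329, 406]
  L2: h(679,329)=(679*31+329)%997=441 h(406,406)=(406*31+406)%997=31 -> [441, 31]
  L3: h(441,31)=(441*31+31)%997=741 -> [741]
  root=741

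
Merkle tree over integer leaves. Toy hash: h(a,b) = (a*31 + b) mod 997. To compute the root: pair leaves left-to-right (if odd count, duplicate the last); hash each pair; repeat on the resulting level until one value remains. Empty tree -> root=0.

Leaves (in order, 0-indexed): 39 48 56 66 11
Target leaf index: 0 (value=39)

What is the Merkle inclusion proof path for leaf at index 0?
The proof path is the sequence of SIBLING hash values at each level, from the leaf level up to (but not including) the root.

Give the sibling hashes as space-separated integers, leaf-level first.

L0 (leaves): [39, 48, 56, 66, 11], target index=0
L1: h(39,48)=(39*31+48)%997=260 [pair 0] h(56,66)=(56*31+66)%997=805 [pair 1] h(11,11)=(11*31+11)%997=352 [pair 2] -> [260, 805, 352]
  Sibling for proof at L0: 48
L2: h(260,805)=(260*31+805)%997=889 [pair 0] h(352,352)=(352*31+352)%997=297 [pair 1] -> [889, 297]
  Sibling for proof at L1: 805
L3: h(889,297)=(889*31+297)%997=937 [pair 0] -> [937]
  Sibling for proof at L2: 297
Root: 937
Proof path (sibling hashes from leaf to root): [48, 805, 297]

Answer: 48 805 297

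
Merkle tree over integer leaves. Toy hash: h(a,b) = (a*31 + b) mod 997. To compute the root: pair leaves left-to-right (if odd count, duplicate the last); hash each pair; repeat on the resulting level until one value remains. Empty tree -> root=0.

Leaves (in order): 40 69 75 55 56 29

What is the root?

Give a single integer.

Answer: 385

Derivation:
L0: [40, 69, 75, 55, 56, 29]
L1: h(40,69)=(40*31+69)%997=312 h(75,55)=(75*31+55)%997=386 h(56,29)=(56*31+29)%997=768 -> [312, 386, 768]
L2: h(312,386)=(312*31+386)%997=88 h(768,768)=(768*31+768)%997=648 -> [88, 648]
L3: h(88,648)=(88*31+648)%997=385 -> [385]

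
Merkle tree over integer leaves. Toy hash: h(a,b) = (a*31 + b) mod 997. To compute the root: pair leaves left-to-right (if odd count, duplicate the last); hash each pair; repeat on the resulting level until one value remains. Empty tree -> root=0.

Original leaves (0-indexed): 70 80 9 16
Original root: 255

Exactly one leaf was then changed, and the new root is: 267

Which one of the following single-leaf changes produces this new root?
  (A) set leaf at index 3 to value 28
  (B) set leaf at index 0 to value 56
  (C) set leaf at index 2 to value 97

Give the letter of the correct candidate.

Answer: A

Derivation:
Original leaves: [70, 80, 9, 16]
Target new root: 267
Try each candidate change and compute the resulting root:
Candidate A: set leaf[3] = 28 -> leaves = [70, 80, 9, 28]
  L0: [70, 80, 9, 28]
  L1: h(70,80)=(70*31+80)%997=256 h(9,28)=(9*31+28)%997=307 -> [256, 307]
  L2: h(256,307)=(256*31+307)%997=267 -> [267]
  root = 267 == target 267  ** MATCH **
Candidate B: set leaf[0] = 56 -> leaves = [56, 80, 9, 16]
  L0: [56, 80, 9, 16]
  L1: h(56,80)=(56*31+80)%997=819 h(9,16)=(9*31+16)%997=295 -> [819, 295]
  L2: h(819,295)=(819*31+295)%997=759 -> [759]
  root = 759 != target 267
Candidate C: set leaf[2] = 97 -> leaves = [70, 80, 97, 16]
  L0: [70, 80, 97, 16]
  L1: h(70,80)=(70*31+80)%997=256 h(97,16)=(97*31+16)%997=32 -> [256, 32]
  L2: h(256,32)=(256*31+32)%997=989 -> [989]
  root = 989 != target 267
Candidate A produces the target root.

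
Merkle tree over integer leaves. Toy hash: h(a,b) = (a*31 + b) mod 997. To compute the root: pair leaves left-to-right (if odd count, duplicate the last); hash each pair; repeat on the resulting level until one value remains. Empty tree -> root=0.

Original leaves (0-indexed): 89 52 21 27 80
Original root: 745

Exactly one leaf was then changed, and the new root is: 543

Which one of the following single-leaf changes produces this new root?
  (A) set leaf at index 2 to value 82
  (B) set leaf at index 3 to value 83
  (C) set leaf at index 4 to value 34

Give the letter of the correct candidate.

Answer: A

Derivation:
Original leaves: [89, 52, 21, 27, 80]
Target new root: 543
Try each candidate change and compute the resulting root:
Candidate A: set leaf[2] = 82 -> leaves = [89, 52, 82, 27, 80]
  L0: [89, 52, 82, 27, 80]
  L1: h(89,52)=(89*31+52)%997=817 h(82,27)=(82*31+27)%997=575 h(80,80)=(80*31+80)%997=566 -> [817, 575, 566]
  L2: h(817,575)=(817*31+575)%997=977 h(566,566)=(566*31+566)%997=166 -> [977, 166]
  L3: h(977,166)=(977*31+166)%997=543 -> [543]
  root = 543 == target 543  ** MATCH **
Candidate B: set leaf[3] = 83 -> leaves = [89, 52, 21, 83, 80]
  L0: [89, 52, 21, 83, 80]
  L1: h(89,52)=(89*31+52)%997=817 h(21,83)=(21*31+83)%997=734 h(80,80)=(80*31+80)%997=566 -> [817, 734, 566]
  L2: h(817,734)=(817*31+734)%997=139 h(566,566)=(566*31+566)%997=166 -> [139, 166]
  L3: h(139,166)=(139*31+166)%997=487 -> [487]
  root = 487 != target 543
Candidate C: set leaf[4] = 34 -> leaves = [89, 52, 21, 27, 34]
  L0: [89, 52, 21, 27, 34]
  L1: h(89,52)=(89*31+52)%997=817 h(21,27)=(21*31+27)%997=678 h(34,34)=(34*31+34)%997=91 -> [817, 678, 91]
  L2: h(817,678)=(817*31+678)%997=83 h(91,91)=(91*31+91)%997=918 -> [83, 918]
  L3: h(83,918)=(83*31+918)%997=500 -> [500]
  root = 500 != target 543
Candidate A produces the target root.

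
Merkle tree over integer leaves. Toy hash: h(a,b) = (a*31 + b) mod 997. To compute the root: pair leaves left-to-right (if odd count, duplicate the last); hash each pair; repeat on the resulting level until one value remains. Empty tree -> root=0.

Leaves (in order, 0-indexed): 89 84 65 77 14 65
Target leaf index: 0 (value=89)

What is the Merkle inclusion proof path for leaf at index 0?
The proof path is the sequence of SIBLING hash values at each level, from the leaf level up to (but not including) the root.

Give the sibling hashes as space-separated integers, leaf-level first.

Answer: 84 98 16

Derivation:
L0 (leaves): [89, 84, 65, 77, 14, 65], target index=0
L1: h(89,84)=(89*31+84)%997=849 [pair 0] h(65,77)=(65*31+77)%997=98 [pair 1] h(14,65)=(14*31+65)%997=499 [pair 2] -> [849, 98, 499]
  Sibling for proof at L0: 84
L2: h(849,98)=(849*31+98)%997=495 [pair 0] h(499,499)=(499*31+499)%997=16 [pair 1] -> [495, 16]
  Sibling for proof at L1: 98
L3: h(495,16)=(495*31+16)%997=406 [pair 0] -> [406]
  Sibling for proof at L2: 16
Root: 406
Proof path (sibling hashes from leaf to root): [84, 98, 16]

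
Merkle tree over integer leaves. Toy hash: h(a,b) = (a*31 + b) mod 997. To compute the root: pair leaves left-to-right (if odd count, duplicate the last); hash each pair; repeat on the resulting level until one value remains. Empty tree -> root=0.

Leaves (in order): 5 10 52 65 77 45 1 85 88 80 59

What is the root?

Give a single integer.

Answer: 59

Derivation:
L0: [5, 10, 52, 65, 77, 45, 1, 85, 88, 80, 59]
L1: h(5,10)=(5*31+10)%997=165 h(52,65)=(52*31+65)%997=680 h(77,45)=(77*31+45)%997=438 h(1,85)=(1*31+85)%997=116 h(88,80)=(88*31+80)%997=814 h(59,59)=(59*31+59)%997=891 -> [165, 680, 438, 116, 814, 891]
L2: h(165,680)=(165*31+680)%997=810 h(438,116)=(438*31+116)%997=733 h(814,891)=(814*31+891)%997=203 -> [810, 733, 203]
L3: h(810,733)=(810*31+733)%997=918 h(203,203)=(203*31+203)%997=514 -> [918, 514]
L4: h(918,514)=(918*31+514)%997=59 -> [59]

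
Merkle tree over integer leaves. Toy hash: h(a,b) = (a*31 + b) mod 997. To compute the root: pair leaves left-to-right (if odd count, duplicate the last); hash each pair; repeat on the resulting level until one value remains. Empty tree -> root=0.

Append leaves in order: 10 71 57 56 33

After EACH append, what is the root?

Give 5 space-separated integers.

Answer: 10 381 674 673 817

Derivation:
After append 10 (leaves=[10]):
  L0: [10]
  root=10
After append 71 (leaves=[10, 71]):
  L0: [10, 71]
  L1: h(10,71)=(10*31+71)%997=381 -> [381]
  root=381
After append 57 (leaves=[10, 71, 57]):
  L0: [10, 71, 57]
  L1: h(10,71)=(10*31+71)%997=381 h(57,57)=(57*31+57)%997=827 -> [381, 827]
  L2: h(381,827)=(381*31+827)%997=674 -> [674]
  root=674
After append 56 (leaves=[10, 71, 57, 56]):
  L0: [10, 71, 57, 56]
  L1: h(10,71)=(10*31+71)%997=381 h(57,56)=(57*31+56)%997=826 -> [381, 826]
  L2: h(381,826)=(381*31+826)%997=673 -> [673]
  root=673
After append 33 (leaves=[10, 71, 57, 56, 33]):
  L0: [10, 71, 57, 56, 33]
  L1: h(10,71)=(10*31+71)%997=381 h(57,56)=(57*31+56)%997=826 h(33,33)=(33*31+33)%997=59 -> [381, 826, 59]
  L2: h(381,826)=(381*31+826)%997=673 h(59,59)=(59*31+59)%997=891 -> [673, 891]
  L3: h(673,891)=(673*31+891)%997=817 -> [817]
  root=817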